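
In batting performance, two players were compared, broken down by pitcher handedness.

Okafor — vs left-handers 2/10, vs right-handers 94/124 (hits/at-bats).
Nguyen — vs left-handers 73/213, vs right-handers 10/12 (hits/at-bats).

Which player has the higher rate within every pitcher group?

Vs left-handers: Okafor 2/10 = 20.0%, Nguyen 73/213 = 34.3% → Nguyen
Vs right-handers: Okafor 94/124 = 75.8%, Nguyen 10/12 = 83.3% → Nguyen
Nguyen has the higher rate in both groups.

Nguyen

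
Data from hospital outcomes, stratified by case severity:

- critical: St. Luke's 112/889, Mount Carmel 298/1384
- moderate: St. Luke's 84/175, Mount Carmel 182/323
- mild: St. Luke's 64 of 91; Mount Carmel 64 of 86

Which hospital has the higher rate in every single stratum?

Critical: St. Luke's 112/889 = 12.6%, Mount Carmel 298/1384 = 21.5% → Mount Carmel
Moderate: St. Luke's 84/175 = 48.0%, Mount Carmel 182/323 = 56.3% → Mount Carmel
Mild: St. Luke's 64/91 = 70.3%, Mount Carmel 64/86 = 74.4% → Mount Carmel
Mount Carmel has the higher rate in all 3 groups.

Mount Carmel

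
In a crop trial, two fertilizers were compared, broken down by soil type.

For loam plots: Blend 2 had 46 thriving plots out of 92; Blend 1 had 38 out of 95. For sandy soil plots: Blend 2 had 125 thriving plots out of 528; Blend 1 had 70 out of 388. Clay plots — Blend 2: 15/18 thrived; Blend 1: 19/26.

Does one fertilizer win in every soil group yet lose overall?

Loam: Blend 2 46/92 = 50.0%, Blend 1 38/95 = 40.0% → Blend 2
Sandy soil: Blend 2 125/528 = 23.7%, Blend 1 70/388 = 18.0% → Blend 2
Clay: Blend 2 15/18 = 83.3%, Blend 1 19/26 = 73.1% → Blend 2
Overall: Blend 2 186/638 = 29.2%, Blend 1 127/509 = 25.0% → Blend 2
Blend 2 wins overall and in every soil group — no reversal.

No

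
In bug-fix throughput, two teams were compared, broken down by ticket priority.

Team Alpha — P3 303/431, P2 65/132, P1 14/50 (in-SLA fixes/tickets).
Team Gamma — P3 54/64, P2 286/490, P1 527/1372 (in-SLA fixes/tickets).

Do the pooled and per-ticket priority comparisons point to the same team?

P3: Team Alpha 303/431 = 70.3%, Team Gamma 54/64 = 84.4% → Team Gamma
P2: Team Alpha 65/132 = 49.2%, Team Gamma 286/490 = 58.4% → Team Gamma
P1: Team Alpha 14/50 = 28.0%, Team Gamma 527/1372 = 38.4% → Team Gamma
Overall: Team Alpha 382/613 = 62.3%, Team Gamma 867/1926 = 45.0% → Team Alpha
Team Gamma wins each ticket group but Team Alpha wins overall — the comparison reverses. Team Gamma's tickets skew toward P1, which has a lower base rate.

No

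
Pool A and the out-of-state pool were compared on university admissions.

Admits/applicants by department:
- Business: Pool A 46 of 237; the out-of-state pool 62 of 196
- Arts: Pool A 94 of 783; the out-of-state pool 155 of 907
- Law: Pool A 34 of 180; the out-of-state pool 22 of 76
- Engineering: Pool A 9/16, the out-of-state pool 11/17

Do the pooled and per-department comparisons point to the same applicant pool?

Yes

Business: Pool A 46/237 = 19.4%, the out-of-state pool 62/196 = 31.6% → the out-of-state pool
Arts: Pool A 94/783 = 12.0%, the out-of-state pool 155/907 = 17.1% → the out-of-state pool
Law: Pool A 34/180 = 18.9%, the out-of-state pool 22/76 = 28.9% → the out-of-state pool
Engineering: Pool A 9/16 = 56.2%, the out-of-state pool 11/17 = 64.7% → the out-of-state pool
Overall: Pool A 183/1216 = 15.0%, the out-of-state pool 250/1196 = 20.9% → the out-of-state pool
The out-of-state pool wins overall and in every department group — no reversal.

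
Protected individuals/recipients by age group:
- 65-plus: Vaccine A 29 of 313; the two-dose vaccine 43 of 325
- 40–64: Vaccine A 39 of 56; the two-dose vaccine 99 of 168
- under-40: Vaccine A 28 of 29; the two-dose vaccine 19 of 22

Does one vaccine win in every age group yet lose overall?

No

65-plus: Vaccine A 29/313 = 9.3%, the two-dose vaccine 43/325 = 13.2% → the two-dose vaccine
40–64: Vaccine A 39/56 = 69.6%, the two-dose vaccine 99/168 = 58.9% → Vaccine A
Under-40: Vaccine A 28/29 = 96.6%, the two-dose vaccine 19/22 = 86.4% → Vaccine A
Overall: Vaccine A 96/398 = 24.1%, the two-dose vaccine 161/515 = 31.3% → the two-dose vaccine
Neither sweeps: Vaccine A wins 2 of 3 groups, the two-dose vaccine wins 1. The two-dose vaccine wins overall but not every group — no Simpson reversal.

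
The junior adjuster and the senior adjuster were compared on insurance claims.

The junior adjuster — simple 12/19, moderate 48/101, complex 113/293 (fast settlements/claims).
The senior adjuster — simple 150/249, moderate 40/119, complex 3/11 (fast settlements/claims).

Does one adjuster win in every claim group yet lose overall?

Yes

Simple: the junior adjuster 12/19 = 63.2%, the senior adjuster 150/249 = 60.2% → the junior adjuster
Moderate: the junior adjuster 48/101 = 47.5%, the senior adjuster 40/119 = 33.6% → the junior adjuster
Complex: the junior adjuster 113/293 = 38.6%, the senior adjuster 3/11 = 27.3% → the junior adjuster
Overall: the junior adjuster 173/413 = 41.9%, the senior adjuster 193/379 = 50.9% → the senior adjuster
The junior adjuster wins each claim group but the senior adjuster wins overall — the comparison reverses. The junior adjuster's claims skew toward complex, which has a lower base rate.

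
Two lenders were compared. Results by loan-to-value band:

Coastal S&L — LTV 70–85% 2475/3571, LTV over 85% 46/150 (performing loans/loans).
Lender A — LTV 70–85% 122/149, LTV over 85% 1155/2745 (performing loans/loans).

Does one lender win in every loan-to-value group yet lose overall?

Yes

LTV 70–85%: Coastal S&L 2475/3571 = 69.3%, Lender A 122/149 = 81.9% → Lender A
LTV over 85%: Coastal S&L 46/150 = 30.7%, Lender A 1155/2745 = 42.1% → Lender A
Overall: Coastal S&L 2521/3721 = 67.8%, Lender A 1277/2894 = 44.1% → Coastal S&L
Lender A wins each loan-to-value group but Coastal S&L wins overall — the comparison reverses. Lender A's loans skew toward LTV over 85%, which has a lower base rate.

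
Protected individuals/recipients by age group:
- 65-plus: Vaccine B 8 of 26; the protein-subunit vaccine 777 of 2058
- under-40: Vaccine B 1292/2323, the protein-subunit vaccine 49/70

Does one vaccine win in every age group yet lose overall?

65-plus: Vaccine B 8/26 = 30.8%, the protein-subunit vaccine 777/2058 = 37.8% → the protein-subunit vaccine
Under-40: Vaccine B 1292/2323 = 55.6%, the protein-subunit vaccine 49/70 = 70.0% → the protein-subunit vaccine
Overall: Vaccine B 1300/2349 = 55.3%, the protein-subunit vaccine 826/2128 = 38.8% → Vaccine B
The protein-subunit vaccine wins each age group but Vaccine B wins overall — the comparison reverses. The protein-subunit vaccine's recipients skew toward 65-plus, which has a lower base rate.

Yes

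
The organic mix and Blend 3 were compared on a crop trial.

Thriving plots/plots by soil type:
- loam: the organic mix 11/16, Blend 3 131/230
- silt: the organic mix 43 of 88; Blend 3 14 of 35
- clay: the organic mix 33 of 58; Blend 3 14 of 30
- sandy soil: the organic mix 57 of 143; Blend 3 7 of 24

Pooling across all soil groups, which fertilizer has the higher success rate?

Blend 3

Loam: the organic mix 11/16 = 68.8%, Blend 3 131/230 = 57.0% → the organic mix
Silt: the organic mix 43/88 = 48.9%, Blend 3 14/35 = 40.0% → the organic mix
Clay: the organic mix 33/58 = 56.9%, Blend 3 14/30 = 46.7% → the organic mix
Sandy soil: the organic mix 57/143 = 39.9%, Blend 3 7/24 = 29.2% → the organic mix
Overall: the organic mix 144/305 = 47.2%, Blend 3 166/319 = 52.0% → Blend 3
(The organic mix wins every soil group but Blend 3 wins overall — the organic mix's plots skew toward the low-rate sandy soil group.)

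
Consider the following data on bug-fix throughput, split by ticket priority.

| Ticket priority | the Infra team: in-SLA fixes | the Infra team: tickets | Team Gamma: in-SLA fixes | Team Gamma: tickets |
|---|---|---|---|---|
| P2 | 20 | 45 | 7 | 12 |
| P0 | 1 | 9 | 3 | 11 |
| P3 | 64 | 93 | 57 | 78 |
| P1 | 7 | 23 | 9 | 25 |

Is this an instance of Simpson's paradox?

P2: the Infra team 20/45 = 44.4%, Team Gamma 7/12 = 58.3% → Team Gamma
P0: the Infra team 1/9 = 11.1%, Team Gamma 3/11 = 27.3% → Team Gamma
P3: the Infra team 64/93 = 68.8%, Team Gamma 57/78 = 73.1% → Team Gamma
P1: the Infra team 7/23 = 30.4%, Team Gamma 9/25 = 36.0% → Team Gamma
Overall: the Infra team 92/170 = 54.1%, Team Gamma 76/126 = 60.3% → Team Gamma
Team Gamma wins overall and in every ticket group — no reversal.

No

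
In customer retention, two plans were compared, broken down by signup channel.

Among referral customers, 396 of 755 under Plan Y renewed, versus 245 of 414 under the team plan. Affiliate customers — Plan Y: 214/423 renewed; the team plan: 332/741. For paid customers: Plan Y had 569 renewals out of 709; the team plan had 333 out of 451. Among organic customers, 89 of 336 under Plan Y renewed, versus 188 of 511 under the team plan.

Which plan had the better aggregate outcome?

Plan Y

Referral: Plan Y 396/755 = 52.5%, the team plan 245/414 = 59.2% → the team plan
Affiliate: Plan Y 214/423 = 50.6%, the team plan 332/741 = 44.8% → Plan Y
Paid: Plan Y 569/709 = 80.3%, the team plan 333/451 = 73.8% → Plan Y
Organic: Plan Y 89/336 = 26.5%, the team plan 188/511 = 36.8% → the team plan
Overall: Plan Y 1268/2223 = 57.0%, the team plan 1098/2117 = 51.9% → Plan Y
(Neither sweeps every signup group, but Plan Y has the higher pooled rate.)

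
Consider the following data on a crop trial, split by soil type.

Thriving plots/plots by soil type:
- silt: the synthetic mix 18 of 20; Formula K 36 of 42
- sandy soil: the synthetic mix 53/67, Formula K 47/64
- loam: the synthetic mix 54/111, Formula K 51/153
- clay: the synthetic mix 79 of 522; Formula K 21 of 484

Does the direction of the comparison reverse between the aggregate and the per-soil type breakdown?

Silt: the synthetic mix 18/20 = 90.0%, Formula K 36/42 = 85.7% → the synthetic mix
Sandy soil: the synthetic mix 53/67 = 79.1%, Formula K 47/64 = 73.4% → the synthetic mix
Loam: the synthetic mix 54/111 = 48.6%, Formula K 51/153 = 33.3% → the synthetic mix
Clay: the synthetic mix 79/522 = 15.1%, Formula K 21/484 = 4.3% → the synthetic mix
Overall: the synthetic mix 204/720 = 28.3%, Formula K 155/743 = 20.9% → the synthetic mix
The synthetic mix wins overall and in every soil group — no reversal.

No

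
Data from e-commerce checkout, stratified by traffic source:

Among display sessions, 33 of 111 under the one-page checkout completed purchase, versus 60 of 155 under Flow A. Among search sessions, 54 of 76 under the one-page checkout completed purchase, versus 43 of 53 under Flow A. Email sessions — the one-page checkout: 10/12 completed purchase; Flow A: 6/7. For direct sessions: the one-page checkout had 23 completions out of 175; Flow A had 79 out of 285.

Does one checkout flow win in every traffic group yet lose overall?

Display: the one-page checkout 33/111 = 29.7%, Flow A 60/155 = 38.7% → Flow A
Search: the one-page checkout 54/76 = 71.1%, Flow A 43/53 = 81.1% → Flow A
Email: the one-page checkout 10/12 = 83.3%, Flow A 6/7 = 85.7% → Flow A
Direct: the one-page checkout 23/175 = 13.1%, Flow A 79/285 = 27.7% → Flow A
Overall: the one-page checkout 120/374 = 32.1%, Flow A 188/500 = 37.6% → Flow A
Flow A wins overall and in every traffic group — no reversal.

No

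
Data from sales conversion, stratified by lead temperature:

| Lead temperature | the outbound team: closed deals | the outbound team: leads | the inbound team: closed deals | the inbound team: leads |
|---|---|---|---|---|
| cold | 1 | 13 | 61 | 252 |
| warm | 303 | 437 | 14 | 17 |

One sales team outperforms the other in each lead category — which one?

Cold: the outbound team 1/13 = 7.7%, the inbound team 61/252 = 24.2% → the inbound team
Warm: the outbound team 303/437 = 69.3%, the inbound team 14/17 = 82.4% → the inbound team
The inbound team has the higher rate in both groups.

the inbound team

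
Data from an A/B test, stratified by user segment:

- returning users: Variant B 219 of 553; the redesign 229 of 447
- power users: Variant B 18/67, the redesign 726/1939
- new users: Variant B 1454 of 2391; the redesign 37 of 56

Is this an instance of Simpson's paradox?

Yes

Returning users: Variant B 219/553 = 39.6%, the redesign 229/447 = 51.2% → the redesign
Power users: Variant B 18/67 = 26.9%, the redesign 726/1939 = 37.4% → the redesign
New users: Variant B 1454/2391 = 60.8%, the redesign 37/56 = 66.1% → the redesign
Overall: Variant B 1691/3011 = 56.2%, the redesign 992/2442 = 40.6% → Variant B
The redesign wins each user group but Variant B wins overall — the comparison reverses. The redesign's views skew toward power users, which has a lower base rate.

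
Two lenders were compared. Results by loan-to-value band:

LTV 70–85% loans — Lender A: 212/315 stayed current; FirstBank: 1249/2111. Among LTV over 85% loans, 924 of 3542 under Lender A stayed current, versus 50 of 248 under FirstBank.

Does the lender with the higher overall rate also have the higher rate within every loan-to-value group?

No

LTV 70–85%: Lender A 212/315 = 67.3%, FirstBank 1249/2111 = 59.2% → Lender A
LTV over 85%: Lender A 924/3542 = 26.1%, FirstBank 50/248 = 20.2% → Lender A
Overall: Lender A 1136/3857 = 29.5%, FirstBank 1299/2359 = 55.1% → FirstBank
Lender A wins each loan-to-value group but FirstBank wins overall — the comparison reverses. Lender A's loans skew toward LTV over 85%, which has a lower base rate.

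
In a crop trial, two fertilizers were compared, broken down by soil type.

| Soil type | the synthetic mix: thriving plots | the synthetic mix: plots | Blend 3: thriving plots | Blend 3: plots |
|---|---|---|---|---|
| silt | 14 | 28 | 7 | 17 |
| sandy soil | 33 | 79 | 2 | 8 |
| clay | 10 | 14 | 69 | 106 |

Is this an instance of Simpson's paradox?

Yes

Silt: the synthetic mix 14/28 = 50.0%, Blend 3 7/17 = 41.2% → the synthetic mix
Sandy soil: the synthetic mix 33/79 = 41.8%, Blend 3 2/8 = 25.0% → the synthetic mix
Clay: the synthetic mix 10/14 = 71.4%, Blend 3 69/106 = 65.1% → the synthetic mix
Overall: the synthetic mix 57/121 = 47.1%, Blend 3 78/131 = 59.5% → Blend 3
The synthetic mix wins each soil group but Blend 3 wins overall — the comparison reverses. The synthetic mix's plots skew toward sandy soil, which has a lower base rate.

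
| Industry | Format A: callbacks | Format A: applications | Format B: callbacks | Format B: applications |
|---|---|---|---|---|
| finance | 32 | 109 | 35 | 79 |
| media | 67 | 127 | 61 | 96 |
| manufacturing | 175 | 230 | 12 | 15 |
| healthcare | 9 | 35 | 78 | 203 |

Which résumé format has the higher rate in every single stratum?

Format B

Finance: Format A 32/109 = 29.4%, Format B 35/79 = 44.3% → Format B
Media: Format A 67/127 = 52.8%, Format B 61/96 = 63.5% → Format B
Manufacturing: Format A 175/230 = 76.1%, Format B 12/15 = 80.0% → Format B
Healthcare: Format A 9/35 = 25.7%, Format B 78/203 = 38.4% → Format B
Format B has the higher rate in all 4 groups.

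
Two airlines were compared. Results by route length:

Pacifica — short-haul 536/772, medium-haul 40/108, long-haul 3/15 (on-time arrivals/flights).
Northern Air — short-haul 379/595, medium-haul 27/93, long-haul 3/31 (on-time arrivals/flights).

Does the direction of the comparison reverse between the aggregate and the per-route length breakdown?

No

Short-haul: Pacifica 536/772 = 69.4%, Northern Air 379/595 = 63.7% → Pacifica
Medium-haul: Pacifica 40/108 = 37.0%, Northern Air 27/93 = 29.0% → Pacifica
Long-haul: Pacifica 3/15 = 20.0%, Northern Air 3/31 = 9.7% → Pacifica
Overall: Pacifica 579/895 = 64.7%, Northern Air 409/719 = 56.9% → Pacifica
Pacifica wins overall and in every route group — no reversal.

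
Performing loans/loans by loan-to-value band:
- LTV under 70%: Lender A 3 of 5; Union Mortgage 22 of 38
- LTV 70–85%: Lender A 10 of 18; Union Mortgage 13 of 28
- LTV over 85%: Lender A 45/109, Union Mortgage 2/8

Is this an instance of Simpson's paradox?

Yes

LTV under 70%: Lender A 3/5 = 60.0%, Union Mortgage 22/38 = 57.9% → Lender A
LTV 70–85%: Lender A 10/18 = 55.6%, Union Mortgage 13/28 = 46.4% → Lender A
LTV over 85%: Lender A 45/109 = 41.3%, Union Mortgage 2/8 = 25.0% → Lender A
Overall: Lender A 58/132 = 43.9%, Union Mortgage 37/74 = 50.0% → Union Mortgage
Lender A wins each loan-to-value group but Union Mortgage wins overall — the comparison reverses. Lender A's loans skew toward LTV over 85%, which has a lower base rate.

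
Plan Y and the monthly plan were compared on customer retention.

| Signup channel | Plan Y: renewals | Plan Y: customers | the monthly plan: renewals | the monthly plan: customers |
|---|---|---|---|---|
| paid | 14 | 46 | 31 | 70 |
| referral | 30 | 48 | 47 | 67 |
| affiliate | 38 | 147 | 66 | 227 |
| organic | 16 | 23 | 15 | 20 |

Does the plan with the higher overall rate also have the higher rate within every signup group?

Yes

Paid: Plan Y 14/46 = 30.4%, the monthly plan 31/70 = 44.3% → the monthly plan
Referral: Plan Y 30/48 = 62.5%, the monthly plan 47/67 = 70.1% → the monthly plan
Affiliate: Plan Y 38/147 = 25.9%, the monthly plan 66/227 = 29.1% → the monthly plan
Organic: Plan Y 16/23 = 69.6%, the monthly plan 15/20 = 75.0% → the monthly plan
Overall: Plan Y 98/264 = 37.1%, the monthly plan 159/384 = 41.4% → the monthly plan
The monthly plan wins overall and in every signup group — no reversal.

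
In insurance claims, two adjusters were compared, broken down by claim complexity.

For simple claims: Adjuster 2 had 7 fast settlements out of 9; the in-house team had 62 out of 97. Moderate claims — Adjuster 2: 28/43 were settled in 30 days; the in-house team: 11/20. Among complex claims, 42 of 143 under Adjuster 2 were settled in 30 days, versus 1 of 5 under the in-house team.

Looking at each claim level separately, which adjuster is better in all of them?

Adjuster 2

Simple: Adjuster 2 7/9 = 77.8%, the in-house team 62/97 = 63.9% → Adjuster 2
Moderate: Adjuster 2 28/43 = 65.1%, the in-house team 11/20 = 55.0% → Adjuster 2
Complex: Adjuster 2 42/143 = 29.4%, the in-house team 1/5 = 20.0% → Adjuster 2
Adjuster 2 has the higher rate in all 3 groups.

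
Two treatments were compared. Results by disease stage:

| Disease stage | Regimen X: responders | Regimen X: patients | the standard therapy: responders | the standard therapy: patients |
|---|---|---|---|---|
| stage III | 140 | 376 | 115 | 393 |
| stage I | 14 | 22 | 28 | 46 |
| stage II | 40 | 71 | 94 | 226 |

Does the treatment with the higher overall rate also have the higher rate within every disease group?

Yes

Stage III: Regimen X 140/376 = 37.2%, the standard therapy 115/393 = 29.3% → Regimen X
Stage I: Regimen X 14/22 = 63.6%, the standard therapy 28/46 = 60.9% → Regimen X
Stage II: Regimen X 40/71 = 56.3%, the standard therapy 94/226 = 41.6% → Regimen X
Overall: Regimen X 194/469 = 41.4%, the standard therapy 237/665 = 35.6% → Regimen X
Regimen X wins overall and in every disease group — no reversal.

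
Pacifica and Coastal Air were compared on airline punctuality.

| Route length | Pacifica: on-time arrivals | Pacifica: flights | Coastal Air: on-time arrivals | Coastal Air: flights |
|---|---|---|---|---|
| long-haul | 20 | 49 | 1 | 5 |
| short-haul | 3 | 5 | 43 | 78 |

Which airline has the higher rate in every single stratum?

Pacifica

Long-haul: Pacifica 20/49 = 40.8%, Coastal Air 1/5 = 20.0% → Pacifica
Short-haul: Pacifica 3/5 = 60.0%, Coastal Air 43/78 = 55.1% → Pacifica
Pacifica has the higher rate in both groups.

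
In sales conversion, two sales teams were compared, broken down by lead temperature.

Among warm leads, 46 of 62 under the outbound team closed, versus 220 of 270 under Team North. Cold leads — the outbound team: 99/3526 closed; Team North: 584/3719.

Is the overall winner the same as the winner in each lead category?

Yes

Warm: the outbound team 46/62 = 74.2%, Team North 220/270 = 81.5% → Team North
Cold: the outbound team 99/3526 = 2.8%, Team North 584/3719 = 15.7% → Team North
Overall: the outbound team 145/3588 = 4.0%, Team North 804/3989 = 20.2% → Team North
Team North wins overall and in every lead group — no reversal.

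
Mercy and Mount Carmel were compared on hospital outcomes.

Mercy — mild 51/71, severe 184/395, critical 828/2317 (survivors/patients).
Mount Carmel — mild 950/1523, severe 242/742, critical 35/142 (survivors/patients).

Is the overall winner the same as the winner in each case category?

No

Mild: Mercy 51/71 = 71.8%, Mount Carmel 950/1523 = 62.4% → Mercy
Severe: Mercy 184/395 = 46.6%, Mount Carmel 242/742 = 32.6% → Mercy
Critical: Mercy 828/2317 = 35.7%, Mount Carmel 35/142 = 24.6% → Mercy
Overall: Mercy 1063/2783 = 38.2%, Mount Carmel 1227/2407 = 51.0% → Mount Carmel
Mercy wins each case group but Mount Carmel wins overall — the comparison reverses. Mercy's patients skew toward critical, which has a lower base rate.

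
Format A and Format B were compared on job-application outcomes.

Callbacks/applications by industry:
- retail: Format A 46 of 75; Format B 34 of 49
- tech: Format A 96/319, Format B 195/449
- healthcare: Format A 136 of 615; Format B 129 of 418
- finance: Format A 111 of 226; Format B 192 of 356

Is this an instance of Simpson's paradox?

Retail: Format A 46/75 = 61.3%, Format B 34/49 = 69.4% → Format B
Tech: Format A 96/319 = 30.1%, Format B 195/449 = 43.4% → Format B
Healthcare: Format A 136/615 = 22.1%, Format B 129/418 = 30.9% → Format B
Finance: Format A 111/226 = 49.1%, Format B 192/356 = 53.9% → Format B
Overall: Format A 389/1235 = 31.5%, Format B 550/1272 = 43.2% → Format B
Format B wins overall and in every industry group — no reversal.

No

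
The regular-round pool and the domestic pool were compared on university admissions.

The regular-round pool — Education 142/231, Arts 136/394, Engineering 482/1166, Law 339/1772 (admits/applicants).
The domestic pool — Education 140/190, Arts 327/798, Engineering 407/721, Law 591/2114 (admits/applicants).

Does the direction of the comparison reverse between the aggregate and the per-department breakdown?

No

Education: the regular-round pool 142/231 = 61.5%, the domestic pool 140/190 = 73.7% → the domestic pool
Arts: the regular-round pool 136/394 = 34.5%, the domestic pool 327/798 = 41.0% → the domestic pool
Engineering: the regular-round pool 482/1166 = 41.3%, the domestic pool 407/721 = 56.4% → the domestic pool
Law: the regular-round pool 339/1772 = 19.1%, the domestic pool 591/2114 = 28.0% → the domestic pool
Overall: the regular-round pool 1099/3563 = 30.8%, the domestic pool 1465/3823 = 38.3% → the domestic pool
The domestic pool wins overall and in every department group — no reversal.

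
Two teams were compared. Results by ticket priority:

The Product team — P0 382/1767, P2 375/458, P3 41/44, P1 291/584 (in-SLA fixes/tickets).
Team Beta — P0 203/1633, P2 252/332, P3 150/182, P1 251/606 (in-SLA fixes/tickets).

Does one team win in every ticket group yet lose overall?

No

P0: the Product team 382/1767 = 21.6%, Team Beta 203/1633 = 12.4% → the Product team
P2: the Product team 375/458 = 81.9%, Team Beta 252/332 = 75.9% → the Product team
P3: the Product team 41/44 = 93.2%, Team Beta 150/182 = 82.4% → the Product team
P1: the Product team 291/584 = 49.8%, Team Beta 251/606 = 41.4% → the Product team
Overall: the Product team 1089/2853 = 38.2%, Team Beta 856/2753 = 31.1% → the Product team
The Product team wins overall and in every ticket group — no reversal.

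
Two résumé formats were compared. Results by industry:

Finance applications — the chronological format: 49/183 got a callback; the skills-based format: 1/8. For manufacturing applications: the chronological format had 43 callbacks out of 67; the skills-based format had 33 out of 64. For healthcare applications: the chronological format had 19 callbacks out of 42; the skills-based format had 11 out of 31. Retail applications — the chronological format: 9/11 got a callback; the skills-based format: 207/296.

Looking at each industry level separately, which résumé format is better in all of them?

the chronological format

Finance: the chronological format 49/183 = 26.8%, the skills-based format 1/8 = 12.5% → the chronological format
Manufacturing: the chronological format 43/67 = 64.2%, the skills-based format 33/64 = 51.6% → the chronological format
Healthcare: the chronological format 19/42 = 45.2%, the skills-based format 11/31 = 35.5% → the chronological format
Retail: the chronological format 9/11 = 81.8%, the skills-based format 207/296 = 69.9% → the chronological format
The chronological format has the higher rate in all 4 groups.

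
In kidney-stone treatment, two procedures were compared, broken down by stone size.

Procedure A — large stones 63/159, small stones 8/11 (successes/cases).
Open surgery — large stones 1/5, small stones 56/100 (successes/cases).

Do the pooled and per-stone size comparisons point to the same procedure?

Large stones: Procedure A 63/159 = 39.6%, open surgery 1/5 = 20.0% → Procedure A
Small stones: Procedure A 8/11 = 72.7%, open surgery 56/100 = 56.0% → Procedure A
Overall: Procedure A 71/170 = 41.8%, open surgery 57/105 = 54.3% → open surgery
Procedure A wins each stone group but open surgery wins overall — the comparison reverses. Procedure A's cases skew toward large stones, which has a lower base rate.

No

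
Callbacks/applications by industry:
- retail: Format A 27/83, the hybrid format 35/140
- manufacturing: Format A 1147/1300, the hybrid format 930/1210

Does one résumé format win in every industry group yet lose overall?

Retail: Format A 27/83 = 32.5%, the hybrid format 35/140 = 25.0% → Format A
Manufacturing: Format A 1147/1300 = 88.2%, the hybrid format 930/1210 = 76.9% → Format A
Overall: Format A 1174/1383 = 84.9%, the hybrid format 965/1350 = 71.5% → Format A
Format A wins overall and in every industry group — no reversal.

No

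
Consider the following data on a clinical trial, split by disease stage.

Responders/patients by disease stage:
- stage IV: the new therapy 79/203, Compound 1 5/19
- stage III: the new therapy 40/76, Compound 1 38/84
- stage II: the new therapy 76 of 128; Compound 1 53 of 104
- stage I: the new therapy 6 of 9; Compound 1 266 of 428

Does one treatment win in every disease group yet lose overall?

Stage IV: the new therapy 79/203 = 38.9%, Compound 1 5/19 = 26.3% → the new therapy
Stage III: the new therapy 40/76 = 52.6%, Compound 1 38/84 = 45.2% → the new therapy
Stage II: the new therapy 76/128 = 59.4%, Compound 1 53/104 = 51.0% → the new therapy
Stage I: the new therapy 6/9 = 66.7%, Compound 1 266/428 = 62.1% → the new therapy
Overall: the new therapy 201/416 = 48.3%, Compound 1 362/635 = 57.0% → Compound 1
The new therapy wins each disease group but Compound 1 wins overall — the comparison reverses. The new therapy's patients skew toward stage IV, which has a lower base rate.

Yes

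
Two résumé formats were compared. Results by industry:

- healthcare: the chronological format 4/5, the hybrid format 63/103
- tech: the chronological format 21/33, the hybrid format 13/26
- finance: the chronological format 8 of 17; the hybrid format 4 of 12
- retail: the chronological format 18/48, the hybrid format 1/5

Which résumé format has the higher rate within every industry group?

Healthcare: the chronological format 4/5 = 80.0%, the hybrid format 63/103 = 61.2% → the chronological format
Tech: the chronological format 21/33 = 63.6%, the hybrid format 13/26 = 50.0% → the chronological format
Finance: the chronological format 8/17 = 47.1%, the hybrid format 4/12 = 33.3% → the chronological format
Retail: the chronological format 18/48 = 37.5%, the hybrid format 1/5 = 20.0% → the chronological format
The chronological format has the higher rate in all 4 groups.

the chronological format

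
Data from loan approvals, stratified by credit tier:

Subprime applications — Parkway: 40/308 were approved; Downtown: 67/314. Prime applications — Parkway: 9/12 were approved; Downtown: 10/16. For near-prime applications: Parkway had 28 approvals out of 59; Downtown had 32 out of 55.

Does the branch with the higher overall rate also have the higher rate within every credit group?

No

Subprime: Parkway 40/308 = 13.0%, Downtown 67/314 = 21.3% → Downtown
Prime: Parkway 9/12 = 75.0%, Downtown 10/16 = 62.5% → Parkway
Near-prime: Parkway 28/59 = 47.5%, Downtown 32/55 = 58.2% → Downtown
Overall: Parkway 77/379 = 20.3%, Downtown 109/385 = 28.3% → Downtown
Neither sweeps: Parkway wins 1 of 3 groups, Downtown wins 2. Downtown wins overall but not every group — no Simpson reversal.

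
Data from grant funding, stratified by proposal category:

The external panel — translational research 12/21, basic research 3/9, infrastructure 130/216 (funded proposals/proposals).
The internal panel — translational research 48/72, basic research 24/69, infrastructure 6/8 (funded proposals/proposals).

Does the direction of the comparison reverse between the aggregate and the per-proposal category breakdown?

Yes

Translational research: the external panel 12/21 = 57.1%, the internal panel 48/72 = 66.7% → the internal panel
Basic research: the external panel 3/9 = 33.3%, the internal panel 24/69 = 34.8% → the internal panel
Infrastructure: the external panel 130/216 = 60.2%, the internal panel 6/8 = 75.0% → the internal panel
Overall: the external panel 145/246 = 58.9%, the internal panel 78/149 = 52.3% → the external panel
The internal panel wins each proposal group but the external panel wins overall — the comparison reverses. The internal panel's proposals skew toward basic research, which has a lower base rate.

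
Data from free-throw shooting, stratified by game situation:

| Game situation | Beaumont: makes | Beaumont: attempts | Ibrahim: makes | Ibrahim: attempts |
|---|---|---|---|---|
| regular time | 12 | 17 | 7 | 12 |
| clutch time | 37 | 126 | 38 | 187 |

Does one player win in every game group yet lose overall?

Regular time: Beaumont 12/17 = 70.6%, Ibrahim 7/12 = 58.3% → Beaumont
Clutch time: Beaumont 37/126 = 29.4%, Ibrahim 38/187 = 20.3% → Beaumont
Overall: Beaumont 49/143 = 34.3%, Ibrahim 45/199 = 22.6% → Beaumont
Beaumont wins overall and in every game group — no reversal.

No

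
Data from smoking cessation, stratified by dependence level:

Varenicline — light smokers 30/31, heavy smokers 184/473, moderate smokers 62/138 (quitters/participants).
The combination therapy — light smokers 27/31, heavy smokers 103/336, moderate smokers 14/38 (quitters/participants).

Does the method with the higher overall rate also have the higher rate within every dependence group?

Yes

Light smokers: varenicline 30/31 = 96.8%, the combination therapy 27/31 = 87.1% → varenicline
Heavy smokers: varenicline 184/473 = 38.9%, the combination therapy 103/336 = 30.7% → varenicline
Moderate smokers: varenicline 62/138 = 44.9%, the combination therapy 14/38 = 36.8% → varenicline
Overall: varenicline 276/642 = 43.0%, the combination therapy 144/405 = 35.6% → varenicline
Varenicline wins overall and in every dependence group — no reversal.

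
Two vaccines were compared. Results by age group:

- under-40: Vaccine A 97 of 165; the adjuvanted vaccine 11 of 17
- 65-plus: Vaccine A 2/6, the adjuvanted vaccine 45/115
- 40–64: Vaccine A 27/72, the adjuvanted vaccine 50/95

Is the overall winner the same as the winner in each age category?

No

Under-40: Vaccine A 97/165 = 58.8%, the adjuvanted vaccine 11/17 = 64.7% → the adjuvanted vaccine
65-plus: Vaccine A 2/6 = 33.3%, the adjuvanted vaccine 45/115 = 39.1% → the adjuvanted vaccine
40–64: Vaccine A 27/72 = 37.5%, the adjuvanted vaccine 50/95 = 52.6% → the adjuvanted vaccine
Overall: Vaccine A 126/243 = 51.9%, the adjuvanted vaccine 106/227 = 46.7% → Vaccine A
The adjuvanted vaccine wins each age group but Vaccine A wins overall — the comparison reverses. The adjuvanted vaccine's recipients skew toward 65-plus, which has a lower base rate.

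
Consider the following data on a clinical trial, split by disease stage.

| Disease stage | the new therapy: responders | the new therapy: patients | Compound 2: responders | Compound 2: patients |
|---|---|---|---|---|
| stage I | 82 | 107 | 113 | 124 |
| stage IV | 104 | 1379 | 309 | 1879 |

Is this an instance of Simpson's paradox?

Stage I: the new therapy 82/107 = 76.6%, Compound 2 113/124 = 91.1% → Compound 2
Stage IV: the new therapy 104/1379 = 7.5%, Compound 2 309/1879 = 16.4% → Compound 2
Overall: the new therapy 186/1486 = 12.5%, Compound 2 422/2003 = 21.1% → Compound 2
Compound 2 wins overall and in every disease group — no reversal.

No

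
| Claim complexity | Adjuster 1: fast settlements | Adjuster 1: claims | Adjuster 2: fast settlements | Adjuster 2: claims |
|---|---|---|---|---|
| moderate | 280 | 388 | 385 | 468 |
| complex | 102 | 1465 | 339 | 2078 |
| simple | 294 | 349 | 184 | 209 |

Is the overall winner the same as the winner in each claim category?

Moderate: Adjuster 1 280/388 = 72.2%, Adjuster 2 385/468 = 82.3% → Adjuster 2
Complex: Adjuster 1 102/1465 = 7.0%, Adjuster 2 339/2078 = 16.3% → Adjuster 2
Simple: Adjuster 1 294/349 = 84.2%, Adjuster 2 184/209 = 88.0% → Adjuster 2
Overall: Adjuster 1 676/2202 = 30.7%, Adjuster 2 908/2755 = 33.0% → Adjuster 2
Adjuster 2 wins overall and in every claim group — no reversal.

Yes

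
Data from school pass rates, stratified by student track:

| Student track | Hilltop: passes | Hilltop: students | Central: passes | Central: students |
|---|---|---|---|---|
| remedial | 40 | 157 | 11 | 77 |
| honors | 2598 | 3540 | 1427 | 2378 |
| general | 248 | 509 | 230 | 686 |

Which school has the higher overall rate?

Remedial: Hilltop 40/157 = 25.5%, Central 11/77 = 14.3% → Hilltop
Honors: Hilltop 2598/3540 = 73.4%, Central 1427/2378 = 60.0% → Hilltop
General: Hilltop 248/509 = 48.7%, Central 230/686 = 33.5% → Hilltop
Overall: Hilltop 2886/4206 = 68.6%, Central 1668/3141 = 53.1% → Hilltop

Hilltop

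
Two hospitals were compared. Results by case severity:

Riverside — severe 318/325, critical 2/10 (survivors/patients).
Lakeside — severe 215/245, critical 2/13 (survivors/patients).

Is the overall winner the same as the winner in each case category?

Severe: Riverside 318/325 = 97.8%, Lakeside 215/245 = 87.8% → Riverside
Critical: Riverside 2/10 = 20.0%, Lakeside 2/13 = 15.4% → Riverside
Overall: Riverside 320/335 = 95.5%, Lakeside 217/258 = 84.1% → Riverside
Riverside wins overall and in every case group — no reversal.

Yes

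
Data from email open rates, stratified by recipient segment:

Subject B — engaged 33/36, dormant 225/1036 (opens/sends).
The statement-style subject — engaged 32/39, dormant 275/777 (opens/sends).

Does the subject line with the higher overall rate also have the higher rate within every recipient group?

No

Engaged: Subject B 33/36 = 91.7%, the statement-style subject 32/39 = 82.1% → Subject B
Dormant: Subject B 225/1036 = 21.7%, the statement-style subject 275/777 = 35.4% → the statement-style subject
Overall: Subject B 258/1072 = 24.1%, the statement-style subject 307/816 = 37.6% → the statement-style subject
Neither sweeps: Subject B wins 1 of 2 groups, the statement-style subject wins 1. The statement-style subject wins overall but not every group — no Simpson reversal.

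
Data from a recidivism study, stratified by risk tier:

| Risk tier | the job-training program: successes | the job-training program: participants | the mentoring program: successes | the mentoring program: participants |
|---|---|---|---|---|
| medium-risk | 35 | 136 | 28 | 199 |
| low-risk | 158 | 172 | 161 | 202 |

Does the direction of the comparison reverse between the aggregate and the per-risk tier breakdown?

No

Medium-risk: the job-training program 35/136 = 25.7%, the mentoring program 28/199 = 14.1% → the job-training program
Low-risk: the job-training program 158/172 = 91.9%, the mentoring program 161/202 = 79.7% → the job-training program
Overall: the job-training program 193/308 = 62.7%, the mentoring program 189/401 = 47.1% → the job-training program
The job-training program wins overall and in every risk group — no reversal.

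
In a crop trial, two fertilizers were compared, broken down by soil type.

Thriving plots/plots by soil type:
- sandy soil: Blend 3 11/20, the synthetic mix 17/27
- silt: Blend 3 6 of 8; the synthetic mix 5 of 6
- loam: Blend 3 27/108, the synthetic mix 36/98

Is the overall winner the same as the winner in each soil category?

Yes

Sandy soil: Blend 3 11/20 = 55.0%, the synthetic mix 17/27 = 63.0% → the synthetic mix
Silt: Blend 3 6/8 = 75.0%, the synthetic mix 5/6 = 83.3% → the synthetic mix
Loam: Blend 3 27/108 = 25.0%, the synthetic mix 36/98 = 36.7% → the synthetic mix
Overall: Blend 3 44/136 = 32.4%, the synthetic mix 58/131 = 44.3% → the synthetic mix
The synthetic mix wins overall and in every soil group — no reversal.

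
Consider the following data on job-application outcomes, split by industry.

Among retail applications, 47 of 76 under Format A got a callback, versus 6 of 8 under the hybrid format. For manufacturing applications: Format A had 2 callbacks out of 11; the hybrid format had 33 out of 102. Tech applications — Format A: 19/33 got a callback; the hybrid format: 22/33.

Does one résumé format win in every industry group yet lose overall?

Retail: Format A 47/76 = 61.8%, the hybrid format 6/8 = 75.0% → the hybrid format
Manufacturing: Format A 2/11 = 18.2%, the hybrid format 33/102 = 32.4% → the hybrid format
Tech: Format A 19/33 = 57.6%, the hybrid format 22/33 = 66.7% → the hybrid format
Overall: Format A 68/120 = 56.7%, the hybrid format 61/143 = 42.7% → Format A
The hybrid format wins each industry group but Format A wins overall — the comparison reverses. The hybrid format's applications skew toward manufacturing, which has a lower base rate.

Yes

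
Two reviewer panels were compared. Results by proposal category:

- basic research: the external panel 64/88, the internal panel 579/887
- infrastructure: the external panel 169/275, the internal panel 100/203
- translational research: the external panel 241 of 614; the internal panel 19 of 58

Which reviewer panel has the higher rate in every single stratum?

the external panel

Basic research: the external panel 64/88 = 72.7%, the internal panel 579/887 = 65.3% → the external panel
Infrastructure: the external panel 169/275 = 61.5%, the internal panel 100/203 = 49.3% → the external panel
Translational research: the external panel 241/614 = 39.3%, the internal panel 19/58 = 32.8% → the external panel
The external panel has the higher rate in all 3 groups.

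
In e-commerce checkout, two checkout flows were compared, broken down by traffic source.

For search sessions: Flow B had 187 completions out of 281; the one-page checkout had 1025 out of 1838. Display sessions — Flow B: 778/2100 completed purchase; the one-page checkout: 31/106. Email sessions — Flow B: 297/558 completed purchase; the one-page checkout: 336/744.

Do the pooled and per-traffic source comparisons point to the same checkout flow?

Search: Flow B 187/281 = 66.5%, the one-page checkout 1025/1838 = 55.8% → Flow B
Display: Flow B 778/2100 = 37.0%, the one-page checkout 31/106 = 29.2% → Flow B
Email: Flow B 297/558 = 53.2%, the one-page checkout 336/744 = 45.2% → Flow B
Overall: Flow B 1262/2939 = 42.9%, the one-page checkout 1392/2688 = 51.8% → the one-page checkout
Flow B wins each traffic group but the one-page checkout wins overall — the comparison reverses. Flow B's sessions skew toward display, which has a lower base rate.

No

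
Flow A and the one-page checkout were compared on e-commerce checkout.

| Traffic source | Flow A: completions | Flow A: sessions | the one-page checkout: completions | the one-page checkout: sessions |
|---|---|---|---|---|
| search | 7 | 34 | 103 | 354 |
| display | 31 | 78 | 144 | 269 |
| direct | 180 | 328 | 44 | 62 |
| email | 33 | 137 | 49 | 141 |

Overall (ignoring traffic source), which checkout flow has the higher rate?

Search: Flow A 7/34 = 20.6%, the one-page checkout 103/354 = 29.1% → the one-page checkout
Display: Flow A 31/78 = 39.7%, the one-page checkout 144/269 = 53.5% → the one-page checkout
Direct: Flow A 180/328 = 54.9%, the one-page checkout 44/62 = 71.0% → the one-page checkout
Email: Flow A 33/137 = 24.1%, the one-page checkout 49/141 = 34.8% → the one-page checkout
Overall: Flow A 251/577 = 43.5%, the one-page checkout 340/826 = 41.2% → Flow A
(The one-page checkout wins every traffic group but Flow A wins overall — the one-page checkout's sessions skew toward the low-rate search group.)

Flow A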